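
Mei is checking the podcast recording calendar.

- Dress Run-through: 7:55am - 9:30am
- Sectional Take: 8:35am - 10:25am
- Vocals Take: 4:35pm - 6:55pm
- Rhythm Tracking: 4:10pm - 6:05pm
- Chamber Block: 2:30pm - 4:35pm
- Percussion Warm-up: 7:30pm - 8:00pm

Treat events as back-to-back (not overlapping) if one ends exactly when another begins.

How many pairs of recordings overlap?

3

Sorted by start: Dress Run-through, Sectional Take, Chamber Block, Rhythm Tracking, Vocals Take, Percussion Warm-up.
Sectional Take starts before Dress Run-through ends → Dress Run-through and Sectional Take overlap.
Chamber Block starts after Dress Run-through ends — done with Dress Run-through.
Chamber Block starts after Sectional Take ends — done with Sectional Take.
Rhythm Tracking starts before Chamber Block ends → Chamber Block and Rhythm Tracking overlap.
Vocals Take starts exactly when Chamber Block ends (back-to-back, no overlap) — done with Chamber Block.
Vocals Take starts before Rhythm Tracking ends → Rhythm Tracking and Vocals Take overlap.
Percussion Warm-up starts after Rhythm Tracking ends.
Percussion Warm-up starts after Vocals Take ends.
Overlapping pairs: Chamber Block & Rhythm Tracking, Dress Run-through & Sectional Take, Rhythm Tracking & Vocals Take — 3 in total.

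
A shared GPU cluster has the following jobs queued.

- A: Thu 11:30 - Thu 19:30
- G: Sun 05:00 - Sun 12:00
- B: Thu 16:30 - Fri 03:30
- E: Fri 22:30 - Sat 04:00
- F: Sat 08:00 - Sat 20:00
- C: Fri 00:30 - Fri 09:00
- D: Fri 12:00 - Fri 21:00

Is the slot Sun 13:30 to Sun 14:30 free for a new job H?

A: ends Thu 19:30 at or before H starts Sun 13:30 → clear.
B: ends Fri 03:30 at or before H starts Sun 13:30 → clear.
C: ends Fri 09:00 at or before H starts Sun 13:30 → clear.
D: ends Fri 21:00 at or before H starts Sun 13:30 → clear.
E: ends Sat 04:00 at or before H starts Sun 13:30 → clear.
F: ends Sat 20:00 at or before H starts Sun 13:30 → clear.
G: ends Sun 12:00 at or before H starts Sun 13:30 → clear.

Yes — the slot is free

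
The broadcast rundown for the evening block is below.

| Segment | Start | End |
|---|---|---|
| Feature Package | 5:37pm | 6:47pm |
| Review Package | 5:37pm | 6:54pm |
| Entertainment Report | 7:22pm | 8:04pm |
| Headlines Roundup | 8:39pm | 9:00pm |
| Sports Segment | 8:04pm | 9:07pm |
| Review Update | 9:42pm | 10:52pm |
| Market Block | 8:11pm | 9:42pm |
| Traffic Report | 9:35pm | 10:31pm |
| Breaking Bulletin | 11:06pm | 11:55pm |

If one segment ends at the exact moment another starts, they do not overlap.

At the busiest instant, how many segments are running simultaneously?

Sort all start/end points and keep a running count:
5:37pm start Feature Package → 1
5:37pm start Review Package → 2
6:47pm end Feature Package → 1
6:54pm end Review Package → 0
7:22pm start Entertainment Report → 1
8:04pm end Entertainment Report → 0
8:04pm start Sports Segment → 1
8:11pm start Market Block → 2
8:39pm start Headlines Roundup → 3
9:00pm end Headlines Roundup → 2
9:07pm end Sports Segment → 1
9:35pm start Traffic Report → 2
9:42pm end Market Block → 1
9:42pm start Review Update → 2
10:31pm end Traffic Report → 1
10:52pm end Review Update → 0
11:06pm start Breaking Bulletin → 1
11:55pm end Breaking Bulletin → 0
Peak is 3, at 8:39pm (Headlines Roundup, Market Block, Sports Segment).

3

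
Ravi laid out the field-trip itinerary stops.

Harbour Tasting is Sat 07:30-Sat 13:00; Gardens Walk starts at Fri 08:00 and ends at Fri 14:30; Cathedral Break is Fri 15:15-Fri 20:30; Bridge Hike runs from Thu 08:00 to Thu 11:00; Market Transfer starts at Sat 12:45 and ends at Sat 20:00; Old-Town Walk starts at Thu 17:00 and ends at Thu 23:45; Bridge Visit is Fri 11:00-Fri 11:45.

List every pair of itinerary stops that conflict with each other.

Sorted by start: Bridge Hike, Old-Town Walk, Gardens Walk, Bridge Visit, Cathedral Break, Harbour Tasting, Market Transfer.
Old-Town Walk starts after Bridge Hike ends, so Bridge Hike has no further overlaps.
Gardens Walk starts after Old-Town Walk ends, so Old-Town Walk has no further overlaps.
Bridge Visit starts before Gardens Walk ends → Gardens Walk and Bridge Visit overlap.
Cathedral Break starts after Gardens Walk ends, so Gardens Walk has no further overlaps.
Cathedral Break starts after Bridge Visit ends, so Bridge Visit has no further overlaps.
Harbour Tasting starts after Cathedral Break ends, so Cathedral Break has no further overlaps.
Market Transfer starts before Harbour Tasting ends → Harbour Tasting and Market Transfer overlap.

Bridge Visit & Gardens Walk, Harbour Tasting & Market Transfer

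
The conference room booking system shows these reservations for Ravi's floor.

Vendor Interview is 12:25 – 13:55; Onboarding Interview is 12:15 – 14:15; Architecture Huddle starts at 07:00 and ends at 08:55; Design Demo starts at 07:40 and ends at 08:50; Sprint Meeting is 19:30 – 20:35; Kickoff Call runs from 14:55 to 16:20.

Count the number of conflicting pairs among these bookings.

Sorted by start: Architecture Huddle, Design Demo, Onboarding Interview, Vendor Interview, Kickoff Call, Sprint Meeting.
Design Demo starts before Architecture Huddle ends → Architecture Huddle and Design Demo overlap.
Onboarding Interview starts after Architecture Huddle ends, so nothing later overlaps Architecture Huddle either.
Onboarding Interview starts after Design Demo ends, so nothing later overlaps Design Demo either.
Vendor Interview starts before Onboarding Interview ends → Onboarding Interview and Vendor Interview overlap.
Kickoff Call starts after Onboarding Interview ends, so nothing later overlaps Onboarding Interview either.
Kickoff Call starts after Vendor Interview ends, so nothing later overlaps Vendor Interview either.
Sprint Meeting starts after Kickoff Call ends.
Overlapping pairs: Architecture Huddle & Design Demo, Onboarding Interview & Vendor Interview — 2 in total.

2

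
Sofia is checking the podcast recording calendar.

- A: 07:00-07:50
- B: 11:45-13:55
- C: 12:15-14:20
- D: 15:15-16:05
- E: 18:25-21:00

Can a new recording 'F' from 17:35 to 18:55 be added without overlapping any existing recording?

A: ends 07:50 at or before F starts 17:35 → clear.
B: ends 13:55 at or before F starts 17:35 → clear.
C: ends 14:20 at or before F starts 17:35 → clear.
D: ends 16:05 at or before F starts 17:35 → clear.
E: starts 18:25 before F ends 18:55, and ends 21:00 after F starts 17:35 → overlap.
F overlaps E.

No — it overlaps E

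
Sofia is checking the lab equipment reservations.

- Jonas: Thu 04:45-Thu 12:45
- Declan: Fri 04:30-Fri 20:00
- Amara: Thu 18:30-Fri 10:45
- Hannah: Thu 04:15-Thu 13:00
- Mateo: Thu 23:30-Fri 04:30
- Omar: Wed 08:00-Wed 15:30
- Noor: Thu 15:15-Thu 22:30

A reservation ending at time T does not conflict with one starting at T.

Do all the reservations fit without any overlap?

No

Sorted by start: Omar, Hannah, Jonas, Noor, Amara, Mateo, Declan.
Hannah starts after Omar ends, so Omar has no further overlaps.
Jonas starts before Hannah ends → Hannah and Jonas overlap.
That's a conflict, so the schedule is not conflict-free.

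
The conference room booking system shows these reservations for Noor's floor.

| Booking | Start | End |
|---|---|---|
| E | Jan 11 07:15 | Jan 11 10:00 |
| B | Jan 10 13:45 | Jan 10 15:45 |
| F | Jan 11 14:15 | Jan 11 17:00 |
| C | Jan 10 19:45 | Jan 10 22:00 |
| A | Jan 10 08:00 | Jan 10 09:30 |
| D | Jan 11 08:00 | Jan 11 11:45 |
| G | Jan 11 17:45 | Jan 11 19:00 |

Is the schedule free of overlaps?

No

Check each pair: they overlap iff neither finishes before the other starts.
Sorted by start: A, B, C, E, D, F, G.
B starts after A ends, so nothing later overlaps A either.
C starts after B ends, so nothing later overlaps B either.
E starts after C ends, so nothing later overlaps C either.
D starts before E ends → E and D overlap.
That's a conflict, so the schedule is not conflict-free.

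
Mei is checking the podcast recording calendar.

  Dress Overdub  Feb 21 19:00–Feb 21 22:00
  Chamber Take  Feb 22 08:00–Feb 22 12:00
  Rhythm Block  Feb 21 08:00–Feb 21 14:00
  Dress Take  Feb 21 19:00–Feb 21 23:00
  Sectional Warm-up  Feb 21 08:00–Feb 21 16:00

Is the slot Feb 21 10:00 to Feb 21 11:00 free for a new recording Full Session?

No — it overlaps Rhythm Block, Sectional Warm-up

Rhythm Block: starts Feb 21 08:00 before Full Session ends Feb 21 11:00, and ends Feb 21 14:00 after Full Session starts Feb 21 10:00 → overlap.
Sectional Warm-up: starts Feb 21 08:00 before Full Session ends Feb 21 11:00, and ends Feb 21 16:00 after Full Session starts Feb 21 10:00 → overlap.
Dress Take: starts Feb 21 19:00 at or after Full Session ends Feb 21 11:00 → clear.
Dress Overdub: starts Feb 21 19:00 at or after Full Session ends Feb 21 11:00 → clear.
Chamber Take: starts Feb 22 08:00 at or after Full Session ends Feb 21 11:00 → clear.
Full Session overlaps Rhythm Block, Sectional Warm-up.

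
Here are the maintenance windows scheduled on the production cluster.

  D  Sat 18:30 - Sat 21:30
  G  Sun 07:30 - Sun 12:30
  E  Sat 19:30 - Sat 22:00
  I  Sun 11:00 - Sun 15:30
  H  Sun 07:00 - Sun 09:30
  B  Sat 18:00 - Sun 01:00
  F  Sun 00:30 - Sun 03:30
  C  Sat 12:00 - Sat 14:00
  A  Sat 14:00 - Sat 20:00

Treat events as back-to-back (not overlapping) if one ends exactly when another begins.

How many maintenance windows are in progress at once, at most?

4

Sort all start/end points and keep a running count:
Sat 12:00 start C → 1
Sat 14:00 end C → 0
Sat 14:00 start A → 1
Sat 18:00 start B → 2
Sat 18:30 start D → 3
Sat 19:30 start E → 4
Sat 20:00 end A → 3
Sat 21:30 end D → 2
Sat 22:00 end E → 1
Sun 00:30 start F → 2
Sun 01:00 end B → 1
Sun 03:30 end F → 0
Sun 07:00 start H → 1
Sun 07:30 start G → 2
Sun 09:30 end H → 1
Sun 11:00 start I → 2
Sun 12:30 end G → 1
Sun 15:30 end I → 0
Peak is 4, at Sat 19:30 (A, B, D, E).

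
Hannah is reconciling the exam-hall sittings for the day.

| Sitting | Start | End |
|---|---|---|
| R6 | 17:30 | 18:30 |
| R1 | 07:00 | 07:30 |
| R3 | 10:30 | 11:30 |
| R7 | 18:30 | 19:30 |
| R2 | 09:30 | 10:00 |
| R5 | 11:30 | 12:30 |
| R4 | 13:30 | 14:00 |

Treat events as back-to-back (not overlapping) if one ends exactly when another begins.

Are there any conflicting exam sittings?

Sorted by start: R1, R2, R3, R5, R4, R6, R7.
R2 starts after R1 ends, so R1 has no further overlaps.
R3 starts after R2 ends, so R2 has no further overlaps.
R5 starts exactly when R3 ends (back-to-back, no overlap), so R3 has no further overlaps.
R4 starts after R5 ends, so R5 has no further overlaps.
R6 starts after R4 ends, so R4 has no further overlaps.
R7 starts exactly when R6 ends (back-to-back, no overlap).
Every pair is clear; the schedule has no overlaps.

No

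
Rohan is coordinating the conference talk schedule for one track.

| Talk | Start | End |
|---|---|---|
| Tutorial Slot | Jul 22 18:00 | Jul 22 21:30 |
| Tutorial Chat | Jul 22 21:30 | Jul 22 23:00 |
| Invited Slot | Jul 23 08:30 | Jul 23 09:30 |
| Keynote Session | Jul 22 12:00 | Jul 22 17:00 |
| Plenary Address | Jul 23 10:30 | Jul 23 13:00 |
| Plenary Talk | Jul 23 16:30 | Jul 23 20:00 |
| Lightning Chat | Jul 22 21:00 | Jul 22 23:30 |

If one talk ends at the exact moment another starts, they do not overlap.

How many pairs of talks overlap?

2

Two intervals overlap when each starts before the other ends.
Sorted by start: Keynote Session, Tutorial Slot, Lightning Chat, Tutorial Chat, Invited Slot, Plenary Address, Plenary Talk.
Tutorial Slot starts after Keynote Session ends, so Keynote Session has no further overlaps.
Lightning Chat starts before Tutorial Slot ends → Tutorial Slot and Lightning Chat overlap.
Tutorial Chat starts exactly when Tutorial Slot ends (back-to-back, no overlap), so Tutorial Slot has no further overlaps.
Tutorial Chat starts before Lightning Chat ends → Lightning Chat and Tutorial Chat overlap.
Invited Slot starts after Lightning Chat ends, so Lightning Chat has no further overlaps.
Invited Slot starts after Tutorial Chat ends, so Tutorial Chat has no further overlaps.
Plenary Address starts after Invited Slot ends, so Invited Slot has no further overlaps.
Plenary Talk starts after Plenary Address ends.
Overlapping pairs: Lightning Chat & Tutorial Chat, Lightning Chat & Tutorial Slot — 2 in total.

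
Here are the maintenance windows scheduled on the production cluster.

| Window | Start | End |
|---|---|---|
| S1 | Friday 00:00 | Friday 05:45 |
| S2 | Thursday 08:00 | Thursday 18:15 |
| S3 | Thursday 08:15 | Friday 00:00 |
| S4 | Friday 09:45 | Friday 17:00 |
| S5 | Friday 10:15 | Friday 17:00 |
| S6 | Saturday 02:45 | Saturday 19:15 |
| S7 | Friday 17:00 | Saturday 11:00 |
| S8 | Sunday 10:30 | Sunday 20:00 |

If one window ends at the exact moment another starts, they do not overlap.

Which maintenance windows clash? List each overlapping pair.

Check each pair: they overlap iff neither finishes before the other starts.
Sorted by start: S2, S3, S1, S4, S5, S7, S6, S8.
S3 starts before S2 ends → S2 and S3 overlap.
S1 starts after S2 ends; S2 is clear from here.
S1 starts exactly when S3 ends (back-to-back, no overlap); S3 is clear from here.
S4 starts after S1 ends; S1 is clear from here.
S5 starts before S4 ends → S4 and S5 overlap.
S7 starts exactly when S4 ends (back-to-back, no overlap); S4 is clear from here.
S7 starts exactly when S5 ends (back-to-back, no overlap); S5 is clear from here.
S6 starts before S7 ends → S7 and S6 overlap.
S8 starts after S7 ends.
S8 starts after S6 ends.

S2 & S3, S4 & S5, S6 & S7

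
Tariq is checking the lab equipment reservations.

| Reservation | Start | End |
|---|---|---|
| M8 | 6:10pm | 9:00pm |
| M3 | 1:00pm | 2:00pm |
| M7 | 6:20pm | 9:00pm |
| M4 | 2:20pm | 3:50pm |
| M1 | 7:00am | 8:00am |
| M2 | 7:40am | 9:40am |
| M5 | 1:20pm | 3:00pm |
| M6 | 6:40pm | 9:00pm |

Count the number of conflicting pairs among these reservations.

Check each pair: they overlap iff neither finishes before the other starts.
Sorted by start: M1, M2, M3, M5, M4, M8, M7, M6.
M2 starts before M1 ends → M1 and M2 overlap.
M3 starts after M1 ends, so M1 has no further overlaps.
M3 starts after M2 ends, so M2 has no further overlaps.
M5 starts before M3 ends → M3 and M5 overlap.
M4 starts after M3 ends, so M3 has no further overlaps.
M4 starts before M5 ends → M5 and M4 overlap.
M8 starts after M5 ends, so M5 has no further overlaps.
M8 starts after M4 ends, so M4 has no further overlaps.
M7 starts before M8 ends → M8 and M7 overlap.
M6 starts before M8 ends → M8 and M6 overlap.
M6 starts before M7 ends → M7 and M6 overlap.
Overlapping pairs: M1 & M2, M3 & M5, M4 & M5, M6 & M7, M6 & M8, M7 & M8 — 6 in total.

6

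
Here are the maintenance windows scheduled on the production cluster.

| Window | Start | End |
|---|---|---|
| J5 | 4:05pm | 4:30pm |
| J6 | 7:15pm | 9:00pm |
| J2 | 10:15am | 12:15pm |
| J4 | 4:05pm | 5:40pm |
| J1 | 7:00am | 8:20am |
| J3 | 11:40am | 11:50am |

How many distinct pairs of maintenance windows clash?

2

Two intervals overlap when each starts before the other ends.
Sorted by start: J1, J2, J3, J4, J5, J6.
J2 starts after J1 ends; J1 is clear from here.
J3 starts before J2 ends → J2 and J3 overlap.
J4 starts after J2 ends; J2 is clear from here.
J4 starts after J3 ends; J3 is clear from here.
J5 starts before J4 ends → J4 and J5 overlap.
J6 starts after J4 ends.
J6 starts after J5 ends.
Overlapping pairs: J2 & J3, J4 & J5 — 2 in total.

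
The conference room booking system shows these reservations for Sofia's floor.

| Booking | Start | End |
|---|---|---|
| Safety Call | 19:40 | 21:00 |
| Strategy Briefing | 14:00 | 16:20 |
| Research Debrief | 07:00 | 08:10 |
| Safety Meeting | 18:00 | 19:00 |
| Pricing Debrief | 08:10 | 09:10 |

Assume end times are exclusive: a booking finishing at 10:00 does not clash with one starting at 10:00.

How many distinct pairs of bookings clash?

Two intervals overlap when each starts before the other ends.
Sorted by start: Research Debrief, Pricing Debrief, Strategy Briefing, Safety Meeting, Safety Call.
Pricing Debrief starts exactly when Research Debrief ends (back-to-back, no overlap), so nothing later overlaps Research Debrief either.
Strategy Briefing starts after Pricing Debrief ends, so nothing later overlaps Pricing Debrief either.
Safety Meeting starts after Strategy Briefing ends, so nothing later overlaps Strategy Briefing either.
Safety Call starts after Safety Meeting ends.
No pair overlaps.

0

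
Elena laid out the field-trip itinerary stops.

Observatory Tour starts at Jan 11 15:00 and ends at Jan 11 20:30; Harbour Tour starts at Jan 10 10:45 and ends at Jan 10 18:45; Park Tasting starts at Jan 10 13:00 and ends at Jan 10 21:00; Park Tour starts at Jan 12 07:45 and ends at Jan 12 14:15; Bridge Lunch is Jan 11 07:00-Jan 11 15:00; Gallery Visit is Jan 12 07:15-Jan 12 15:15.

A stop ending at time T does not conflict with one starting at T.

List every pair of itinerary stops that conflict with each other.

Sorted by start: Harbour Tour, Park Tasting, Bridge Lunch, Observatory Tour, Gallery Visit, Park Tour.
Park Tasting starts before Harbour Tour ends → Harbour Tour and Park Tasting overlap.
Bridge Lunch starts after Harbour Tour ends, so nothing later overlaps Harbour Tour either.
Bridge Lunch starts after Park Tasting ends, so nothing later overlaps Park Tasting either.
Observatory Tour starts exactly when Bridge Lunch ends (back-to-back, no overlap), so nothing later overlaps Bridge Lunch either.
Gallery Visit starts after Observatory Tour ends, so nothing later overlaps Observatory Tour either.
Park Tour starts before Gallery Visit ends → Gallery Visit and Park Tour overlap.

Gallery Visit & Park Tour, Harbour Tour & Park Tasting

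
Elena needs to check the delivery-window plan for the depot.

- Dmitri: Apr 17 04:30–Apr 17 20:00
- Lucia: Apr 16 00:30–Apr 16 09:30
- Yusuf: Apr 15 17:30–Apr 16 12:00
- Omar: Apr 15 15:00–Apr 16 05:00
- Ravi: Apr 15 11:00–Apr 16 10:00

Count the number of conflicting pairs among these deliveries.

6

Check each pair: they overlap iff neither finishes before the other starts.
Sorted by start: Ravi, Omar, Yusuf, Lucia, Dmitri.
Omar starts before Ravi ends → Ravi and Omar overlap.
Yusuf starts before Ravi ends → Ravi and Yusuf overlap.
Lucia starts before Ravi ends → Ravi and Lucia overlap.
Dmitri starts after Ravi ends.
Yusuf starts before Omar ends → Omar and Yusuf overlap.
Lucia starts before Omar ends → Omar and Lucia overlap.
Dmitri starts after Omar ends.
Lucia starts before Yusuf ends → Yusuf and Lucia overlap.
Dmitri starts after Yusuf ends.
Dmitri starts after Lucia ends.
Overlapping pairs: Lucia & Omar, Lucia & Ravi, Lucia & Yusuf, Omar & Ravi, Omar & Yusuf, Ravi & Yusuf — 6 in total.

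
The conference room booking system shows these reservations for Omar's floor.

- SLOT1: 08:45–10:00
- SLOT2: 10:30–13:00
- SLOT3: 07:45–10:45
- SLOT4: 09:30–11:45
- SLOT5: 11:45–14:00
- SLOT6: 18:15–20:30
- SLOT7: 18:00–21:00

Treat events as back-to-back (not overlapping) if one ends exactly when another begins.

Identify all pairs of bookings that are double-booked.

Sorted by start: SLOT3, SLOT1, SLOT4, SLOT2, SLOT5, SLOT7, SLOT6.
SLOT1 starts before SLOT3 ends → SLOT3 and SLOT1 overlap.
SLOT4 starts before SLOT3 ends → SLOT3 and SLOT4 overlap.
SLOT2 starts before SLOT3 ends → SLOT3 and SLOT2 overlap.
SLOT5 starts after SLOT3 ends, so nothing later overlaps SLOT3 either.
SLOT4 starts before SLOT1 ends → SLOT1 and SLOT4 overlap.
SLOT2 starts after SLOT1 ends, so nothing later overlaps SLOT1 either.
SLOT2 starts before SLOT4 ends → SLOT4 and SLOT2 overlap.
SLOT5 starts exactly when SLOT4 ends (back-to-back, no overlap), so nothing later overlaps SLOT4 either.
SLOT5 starts before SLOT2 ends → SLOT2 and SLOT5 overlap.
SLOT7 starts after SLOT2 ends, so nothing later overlaps SLOT2 either.
SLOT7 starts after SLOT5 ends, so nothing later overlaps SLOT5 either.
SLOT6 starts before SLOT7 ends → SLOT7 and SLOT6 overlap.

SLOT1 & SLOT3, SLOT1 & SLOT4, SLOT2 & SLOT3, SLOT2 & SLOT4, SLOT2 & SLOT5, SLOT3 & SLOT4, SLOT6 & SLOT7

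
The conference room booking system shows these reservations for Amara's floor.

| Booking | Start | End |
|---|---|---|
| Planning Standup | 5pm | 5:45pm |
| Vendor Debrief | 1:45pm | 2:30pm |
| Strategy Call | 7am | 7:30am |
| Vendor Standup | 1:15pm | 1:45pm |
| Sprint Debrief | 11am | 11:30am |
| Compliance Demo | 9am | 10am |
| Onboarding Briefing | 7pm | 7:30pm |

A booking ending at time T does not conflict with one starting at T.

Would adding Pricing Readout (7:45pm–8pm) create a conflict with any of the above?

No — it doesn't clash with anything

Strategy Call: ends 7:30am at or before Pricing Readout starts 7:45pm → clear.
Compliance Demo: ends 10am at or before Pricing Readout starts 7:45pm → clear.
Sprint Debrief: ends 11:30am at or before Pricing Readout starts 7:45pm → clear.
Vendor Standup: ends 1:45pm at or before Pricing Readout starts 7:45pm → clear.
Vendor Debrief: ends 2:30pm at or before Pricing Readout starts 7:45pm → clear.
Planning Standup: ends 5:45pm at or before Pricing Readout starts 7:45pm → clear.
Onboarding Briefing: ends 7:30pm at or before Pricing Readout starts 7:45pm → clear.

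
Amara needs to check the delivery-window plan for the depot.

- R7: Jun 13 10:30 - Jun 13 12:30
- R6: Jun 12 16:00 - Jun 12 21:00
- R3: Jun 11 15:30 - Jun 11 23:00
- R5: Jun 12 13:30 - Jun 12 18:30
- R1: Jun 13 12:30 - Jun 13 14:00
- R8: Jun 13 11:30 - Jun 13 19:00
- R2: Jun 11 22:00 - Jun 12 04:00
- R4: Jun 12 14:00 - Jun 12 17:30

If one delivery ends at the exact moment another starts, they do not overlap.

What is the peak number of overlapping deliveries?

Sort all start/end points and keep a running count:
Jun 11 15:30 start R3 → 1
Jun 11 22:00 start R2 → 2
Jun 11 23:00 end R3 → 1
Jun 12 04:00 end R2 → 0
Jun 12 13:30 start R5 → 1
Jun 12 14:00 start R4 → 2
Jun 12 16:00 start R6 → 3
Jun 12 17:30 end R4 → 2
Jun 12 18:30 end R5 → 1
Jun 12 21:00 end R6 → 0
Jun 13 10:30 start R7 → 1
Jun 13 11:30 start R8 → 2
Jun 13 12:30 end R7 → 1
Jun 13 12:30 start R1 → 2
Jun 13 14:00 end R1 → 1
Jun 13 19:00 end R8 → 0
Peak is 3, at Jun 12 16:00 (R4, R5, R6).

3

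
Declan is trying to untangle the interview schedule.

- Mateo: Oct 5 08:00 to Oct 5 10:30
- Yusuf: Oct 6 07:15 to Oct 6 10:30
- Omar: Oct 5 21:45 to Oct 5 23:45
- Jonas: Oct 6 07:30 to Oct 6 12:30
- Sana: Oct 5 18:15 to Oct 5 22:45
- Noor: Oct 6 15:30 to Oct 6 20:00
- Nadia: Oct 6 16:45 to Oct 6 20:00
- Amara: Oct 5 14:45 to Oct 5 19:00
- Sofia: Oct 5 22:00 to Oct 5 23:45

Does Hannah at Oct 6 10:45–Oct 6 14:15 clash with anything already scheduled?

Yes — it overlaps Jonas

Mateo: ends Oct 5 10:30 at or before Hannah starts Oct 6 10:45 → clear.
Amara: ends Oct 5 19:00 at or before Hannah starts Oct 6 10:45 → clear.
Sana: ends Oct 5 22:45 at or before Hannah starts Oct 6 10:45 → clear.
Omar: ends Oct 5 23:45 at or before Hannah starts Oct 6 10:45 → clear.
Sofia: ends Oct 5 23:45 at or before Hannah starts Oct 6 10:45 → clear.
Yusuf: ends Oct 6 10:30 at or before Hannah starts Oct 6 10:45 → clear.
Jonas: starts Oct 6 07:30 before Hannah ends Oct 6 14:15, and ends Oct 6 12:30 after Hannah starts Oct 6 10:45 → overlap.
Noor: starts Oct 6 15:30 at or after Hannah ends Oct 6 14:15 → clear.
Nadia: starts Oct 6 16:45 at or after Hannah ends Oct 6 14:15 → clear.
Hannah overlaps Jonas.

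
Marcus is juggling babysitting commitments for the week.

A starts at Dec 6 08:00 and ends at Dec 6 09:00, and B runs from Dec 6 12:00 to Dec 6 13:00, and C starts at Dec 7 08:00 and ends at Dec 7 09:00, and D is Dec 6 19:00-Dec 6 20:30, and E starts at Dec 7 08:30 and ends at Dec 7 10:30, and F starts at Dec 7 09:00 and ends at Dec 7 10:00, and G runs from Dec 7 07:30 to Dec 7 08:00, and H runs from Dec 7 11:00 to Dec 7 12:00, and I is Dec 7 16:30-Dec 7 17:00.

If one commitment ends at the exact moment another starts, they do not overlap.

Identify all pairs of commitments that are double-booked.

Sorted by start: A, B, D, G, C, E, F, H, I.
B starts after A ends, so nothing later overlaps A either.
D starts after B ends, so nothing later overlaps B either.
G starts after D ends, so nothing later overlaps D either.
C starts exactly when G ends (back-to-back, no overlap), so nothing later overlaps G either.
E starts before C ends → C and E overlap.
F starts exactly when C ends (back-to-back, no overlap), so nothing later overlaps C either.
F starts before E ends → E and F overlap.
H starts after E ends, so nothing later overlaps E either.
H starts after F ends, so nothing later overlaps F either.
I starts after H ends.

C & E, E & F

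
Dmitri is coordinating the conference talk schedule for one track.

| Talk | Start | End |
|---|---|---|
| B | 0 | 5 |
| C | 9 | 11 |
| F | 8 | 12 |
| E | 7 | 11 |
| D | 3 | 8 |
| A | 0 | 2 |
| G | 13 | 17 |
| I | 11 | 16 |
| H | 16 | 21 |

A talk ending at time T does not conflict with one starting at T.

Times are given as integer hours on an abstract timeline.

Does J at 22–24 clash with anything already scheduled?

A: ends 2 at or before J starts 22 → clear.
B: ends 5 at or before J starts 22 → clear.
D: ends 8 at or before J starts 22 → clear.
E: ends 11 at or before J starts 22 → clear.
F: ends 12 at or before J starts 22 → clear.
C: ends 11 at or before J starts 22 → clear.
I: ends 16 at or before J starts 22 → clear.
G: ends 17 at or before J starts 22 → clear.
H: ends 21 at or before J starts 22 → clear.

No — it doesn't clash with anything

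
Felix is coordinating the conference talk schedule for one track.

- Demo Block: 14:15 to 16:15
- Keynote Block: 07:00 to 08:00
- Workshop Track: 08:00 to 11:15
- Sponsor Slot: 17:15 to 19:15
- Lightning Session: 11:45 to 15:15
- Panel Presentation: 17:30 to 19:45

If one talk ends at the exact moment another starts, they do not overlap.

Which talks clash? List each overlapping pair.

Demo Block & Lightning Session, Panel Presentation & Sponsor Slot

Check each pair: they overlap iff neither finishes before the other starts.
Sorted by start: Keynote Block, Workshop Track, Lightning Session, Demo Block, Sponsor Slot, Panel Presentation.
Workshop Track starts exactly when Keynote Block ends (back-to-back, no overlap) — done with Keynote Block.
Lightning Session starts after Workshop Track ends — done with Workshop Track.
Demo Block starts before Lightning Session ends → Lightning Session and Demo Block overlap.
Sponsor Slot starts after Lightning Session ends — done with Lightning Session.
Sponsor Slot starts after Demo Block ends — done with Demo Block.
Panel Presentation starts before Sponsor Slot ends → Sponsor Slot and Panel Presentation overlap.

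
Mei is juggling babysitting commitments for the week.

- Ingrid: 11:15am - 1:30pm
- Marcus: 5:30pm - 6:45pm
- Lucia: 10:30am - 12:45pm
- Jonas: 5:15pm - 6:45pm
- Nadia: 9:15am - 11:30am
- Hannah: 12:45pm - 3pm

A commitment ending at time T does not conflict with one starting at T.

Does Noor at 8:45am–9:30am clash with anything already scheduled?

Yes — it overlaps Nadia

Nadia: starts 9:15am before Noor ends 9:30am, and ends 11:30am after Noor starts 8:45am → overlap.
Lucia: starts 10:30am at or after Noor ends 9:30am → clear.
Ingrid: starts 11:15am at or after Noor ends 9:30am → clear.
Hannah: starts 12:45pm at or after Noor ends 9:30am → clear.
Jonas: starts 5:15pm at or after Noor ends 9:30am → clear.
Marcus: starts 5:30pm at or after Noor ends 9:30am → clear.
Noor overlaps Nadia.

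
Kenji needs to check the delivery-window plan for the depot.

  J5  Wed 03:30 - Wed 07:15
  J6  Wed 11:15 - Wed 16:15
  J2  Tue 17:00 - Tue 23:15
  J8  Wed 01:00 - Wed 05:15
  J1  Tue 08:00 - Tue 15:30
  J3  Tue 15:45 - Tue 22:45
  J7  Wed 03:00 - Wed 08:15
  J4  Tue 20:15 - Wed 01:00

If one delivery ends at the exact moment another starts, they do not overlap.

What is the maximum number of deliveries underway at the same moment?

3

Sweep the timeline, counting +1 at each start and −1 at each end (ends before starts at a tie):
Tue 08:00 start J1 → 1
Tue 15:30 end J1 → 0
Tue 15:45 start J3 → 1
Tue 17:00 start J2 → 2
Tue 20:15 start J4 → 3
Tue 22:45 end J3 → 2
Tue 23:15 end J2 → 1
Wed 01:00 end J4 → 0
Wed 01:00 start J8 → 1
Wed 03:00 start J7 → 2
Wed 03:30 start J5 → 3
Wed 05:15 end J8 → 2
Wed 07:15 end J5 → 1
Wed 08:15 end J7 → 0
Wed 11:15 start J6 → 1
Wed 16:15 end J6 → 0
Peak is 3, at Tue 20:15 (J2, J3, J4).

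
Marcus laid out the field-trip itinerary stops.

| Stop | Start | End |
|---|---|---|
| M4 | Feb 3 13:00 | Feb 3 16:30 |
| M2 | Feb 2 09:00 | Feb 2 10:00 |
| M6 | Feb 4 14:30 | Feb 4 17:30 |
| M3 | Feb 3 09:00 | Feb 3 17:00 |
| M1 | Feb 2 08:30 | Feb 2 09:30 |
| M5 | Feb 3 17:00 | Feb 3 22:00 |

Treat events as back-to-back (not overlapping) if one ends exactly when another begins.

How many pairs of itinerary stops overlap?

Sorted by start: M1, M2, M3, M4, M5, M6.
M2 starts before M1 ends → M1 and M2 overlap.
M3 starts after M1 ends; M1 is clear from here.
M3 starts after M2 ends; M2 is clear from here.
M4 starts before M3 ends → M3 and M4 overlap.
M5 starts exactly when M3 ends (back-to-back, no overlap); M3 is clear from here.
M5 starts after M4 ends; M4 is clear from here.
M6 starts after M5 ends.
Overlapping pairs: M1 & M2, M3 & M4 — 2 in total.

2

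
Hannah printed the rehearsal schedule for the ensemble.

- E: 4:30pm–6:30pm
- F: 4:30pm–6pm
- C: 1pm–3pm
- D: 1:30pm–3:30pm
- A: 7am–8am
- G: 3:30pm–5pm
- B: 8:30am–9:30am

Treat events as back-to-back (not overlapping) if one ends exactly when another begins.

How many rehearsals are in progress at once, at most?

Sweep the timeline, counting +1 at each start and −1 at each end (ends before starts at a tie):
7am start A → 1
8am end A → 0
8:30am start B → 1
9:30am end B → 0
1pm start C → 1
1:30pm start D → 2
3pm end C → 1
3:30pm end D → 0
3:30pm start G → 1
4:30pm start E → 2
4:30pm start F → 3
5pm end G → 2
6pm end F → 1
6:30pm end E → 0
Peak is 3, at 4:30pm (E, F, G).

3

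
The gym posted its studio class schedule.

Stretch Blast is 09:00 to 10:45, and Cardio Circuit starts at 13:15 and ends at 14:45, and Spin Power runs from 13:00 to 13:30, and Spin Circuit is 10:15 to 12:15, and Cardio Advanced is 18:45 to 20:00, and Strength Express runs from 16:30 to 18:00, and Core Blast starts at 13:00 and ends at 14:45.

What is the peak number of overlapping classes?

Sweep the timeline, counting +1 at each start and −1 at each end (ends before starts at a tie):
09:00 start Stretch Blast → 1
10:15 start Spin Circuit → 2
10:45 end Stretch Blast → 1
12:15 end Spin Circuit → 0
13:00 start Core Blast → 1
13:00 start Spin Power → 2
13:15 start Cardio Circuit → 3
13:30 end Spin Power → 2
14:45 end Cardio Circuit → 1
14:45 end Core Blast → 0
16:30 start Strength Express → 1
18:00 end Strength Express → 0
18:45 start Cardio Advanced → 1
20:00 end Cardio Advanced → 0
Peak is 3, at 13:15 (Cardio Circuit, Core Blast, Spin Power).

3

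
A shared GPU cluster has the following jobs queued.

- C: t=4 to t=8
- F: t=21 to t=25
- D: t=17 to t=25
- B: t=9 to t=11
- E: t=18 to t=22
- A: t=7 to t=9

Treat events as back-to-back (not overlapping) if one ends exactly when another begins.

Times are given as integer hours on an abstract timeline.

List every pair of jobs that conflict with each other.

Sorted by start: C, A, B, D, E, F.
A starts before C ends → C and A overlap.
B starts after C ends, so C has no further overlaps.
B starts exactly when A ends (back-to-back, no overlap), so A has no further overlaps.
D starts after B ends, so B has no further overlaps.
E starts before D ends → D and E overlap.
F starts before D ends → D and F overlap.
F starts before E ends → E and F overlap.

A & C, D & E, D & F, E & F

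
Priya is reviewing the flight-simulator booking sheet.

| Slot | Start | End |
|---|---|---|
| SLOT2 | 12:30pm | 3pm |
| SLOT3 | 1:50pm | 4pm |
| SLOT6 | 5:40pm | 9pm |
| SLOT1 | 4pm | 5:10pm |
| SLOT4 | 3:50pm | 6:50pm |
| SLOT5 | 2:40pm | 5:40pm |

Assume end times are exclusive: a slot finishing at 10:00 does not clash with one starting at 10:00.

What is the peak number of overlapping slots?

Sort all start/end points and keep a running count:
12:30pm start SLOT2 → 1
1:50pm start SLOT3 → 2
2:40pm start SLOT5 → 3
3pm end SLOT2 → 2
3:50pm start SLOT4 → 3
4pm end SLOT3 → 2
4pm start SLOT1 → 3
5:10pm end SLOT1 → 2
5:40pm end SLOT5 → 1
5:40pm start SLOT6 → 2
6:50pm end SLOT4 → 1
9pm end SLOT6 → 0
Peak is 3, at 2:40pm (SLOT2, SLOT3, SLOT5).

3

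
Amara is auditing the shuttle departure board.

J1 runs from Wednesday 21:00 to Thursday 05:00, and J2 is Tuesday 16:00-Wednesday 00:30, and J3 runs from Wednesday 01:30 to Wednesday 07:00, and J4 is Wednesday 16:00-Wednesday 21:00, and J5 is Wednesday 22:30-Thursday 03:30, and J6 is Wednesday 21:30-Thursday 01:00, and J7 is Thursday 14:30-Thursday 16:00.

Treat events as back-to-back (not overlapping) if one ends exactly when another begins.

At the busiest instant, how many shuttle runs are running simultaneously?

Walk through starts and ends in time order (an end at T is processed before a start at T):
Tuesday 16:00 start J2 → 1
Wednesday 00:30 end J2 → 0
Wednesday 01:30 start J3 → 1
Wednesday 07:00 end J3 → 0
Wednesday 16:00 start J4 → 1
Wednesday 21:00 end J4 → 0
Wednesday 21:00 start J1 → 1
Wednesday 21:30 start J6 → 2
Wednesday 22:30 start J5 → 3
Thursday 01:00 end J6 → 2
Thursday 03:30 end J5 → 1
Thursday 05:00 end J1 → 0
Thursday 14:30 start J7 → 1
Thursday 16:00 end J7 → 0
Peak is 3, at Wednesday 22:30 (J1, J5, J6).

3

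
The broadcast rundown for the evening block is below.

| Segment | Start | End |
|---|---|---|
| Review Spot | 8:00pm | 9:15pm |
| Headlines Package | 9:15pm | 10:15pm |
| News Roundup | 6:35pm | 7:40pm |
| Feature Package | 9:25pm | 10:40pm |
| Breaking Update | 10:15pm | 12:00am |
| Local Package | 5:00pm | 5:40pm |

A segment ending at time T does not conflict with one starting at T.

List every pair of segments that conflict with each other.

Breaking Update & Feature Package, Feature Package & Headlines Package

Sorted by start: Local Package, News Roundup, Review Spot, Headlines Package, Feature Package, Breaking Update.
News Roundup starts after Local Package ends, so nothing later overlaps Local Package either.
Review Spot starts after News Roundup ends, so nothing later overlaps News Roundup either.
Headlines Package starts exactly when Review Spot ends (back-to-back, no overlap), so nothing later overlaps Review Spot either.
Feature Package starts before Headlines Package ends → Headlines Package and Feature Package overlap.
Breaking Update starts exactly when Headlines Package ends (back-to-back, no overlap).
Breaking Update starts before Feature Package ends → Feature Package and Breaking Update overlap.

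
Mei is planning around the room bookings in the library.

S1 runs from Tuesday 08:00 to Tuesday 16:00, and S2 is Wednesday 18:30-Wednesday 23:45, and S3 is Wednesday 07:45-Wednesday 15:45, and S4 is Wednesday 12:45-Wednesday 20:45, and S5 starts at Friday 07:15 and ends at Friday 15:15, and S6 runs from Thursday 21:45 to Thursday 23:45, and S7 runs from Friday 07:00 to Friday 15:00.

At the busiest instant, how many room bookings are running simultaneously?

Sweep the timeline, counting +1 at each start and −1 at each end (ends before starts at a tie):
Tuesday 08:00 start S1 → 1
Tuesday 16:00 end S1 → 0
Wednesday 07:45 start S3 → 1
Wednesday 12:45 start S4 → 2
Wednesday 15:45 end S3 → 1
Wednesday 18:30 start S2 → 2
Wednesday 20:45 end S4 → 1
Wednesday 23:45 end S2 → 0
Thursday 21:45 start S6 → 1
Thursday 23:45 end S6 → 0
Friday 07:00 start S7 → 1
Friday 07:15 start S5 → 2
Friday 15:00 end S7 → 1
Friday 15:15 end S5 → 0
Peak is 2, at Wednesday 12:45 (S3, S4).

2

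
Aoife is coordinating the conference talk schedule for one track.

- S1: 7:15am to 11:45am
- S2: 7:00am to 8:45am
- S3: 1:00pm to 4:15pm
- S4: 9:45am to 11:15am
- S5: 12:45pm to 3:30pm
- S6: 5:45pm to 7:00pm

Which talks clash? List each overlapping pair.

S1 & S2, S1 & S4, S3 & S5

Sorted by start: S2, S1, S4, S5, S3, S6.
S1 starts before S2 ends → S2 and S1 overlap.
S4 starts after S2 ends — done with S2.
S4 starts before S1 ends → S1 and S4 overlap.
S5 starts after S1 ends — done with S1.
S5 starts after S4 ends — done with S4.
S3 starts before S5 ends → S5 and S3 overlap.
S6 starts after S5 ends.
S6 starts after S3 ends.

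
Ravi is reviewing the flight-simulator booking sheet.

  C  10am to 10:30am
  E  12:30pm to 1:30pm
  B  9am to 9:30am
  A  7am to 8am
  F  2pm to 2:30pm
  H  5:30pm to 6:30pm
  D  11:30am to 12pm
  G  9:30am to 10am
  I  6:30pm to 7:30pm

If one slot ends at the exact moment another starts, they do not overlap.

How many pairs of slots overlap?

Sorted by start: A, B, G, C, D, E, F, H, I.
B starts after A ends, so A has no further overlaps.
G starts exactly when B ends (back-to-back, no overlap), so B has no further overlaps.
C starts exactly when G ends (back-to-back, no overlap), so G has no further overlaps.
D starts after C ends, so C has no further overlaps.
E starts after D ends, so D has no further overlaps.
F starts after E ends, so E has no further overlaps.
H starts after F ends, so F has no further overlaps.
I starts exactly when H ends (back-to-back, no overlap).
No pair overlaps.

0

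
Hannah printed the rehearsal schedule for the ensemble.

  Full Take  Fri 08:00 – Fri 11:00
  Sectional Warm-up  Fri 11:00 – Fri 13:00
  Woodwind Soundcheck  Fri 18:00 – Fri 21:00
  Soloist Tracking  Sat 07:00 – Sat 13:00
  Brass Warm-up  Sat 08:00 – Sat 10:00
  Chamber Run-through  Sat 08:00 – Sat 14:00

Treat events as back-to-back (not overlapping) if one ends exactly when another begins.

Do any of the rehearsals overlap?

Two intervals overlap when each starts before the other ends.
Sorted by start: Full Take, Sectional Warm-up, Woodwind Soundcheck, Soloist Tracking, Brass Warm-up, Chamber Run-through.
Sectional Warm-up starts exactly when Full Take ends (back-to-back, no overlap), so nothing later overlaps Full Take either.
Woodwind Soundcheck starts after Sectional Warm-up ends, so nothing later overlaps Sectional Warm-up either.
Soloist Tracking starts after Woodwind Soundcheck ends, so nothing later overlaps Woodwind Soundcheck either.
Brass Warm-up starts before Soloist Tracking ends → Soloist Tracking and Brass Warm-up overlap.
That's a conflict, so the schedule is not conflict-free.

Yes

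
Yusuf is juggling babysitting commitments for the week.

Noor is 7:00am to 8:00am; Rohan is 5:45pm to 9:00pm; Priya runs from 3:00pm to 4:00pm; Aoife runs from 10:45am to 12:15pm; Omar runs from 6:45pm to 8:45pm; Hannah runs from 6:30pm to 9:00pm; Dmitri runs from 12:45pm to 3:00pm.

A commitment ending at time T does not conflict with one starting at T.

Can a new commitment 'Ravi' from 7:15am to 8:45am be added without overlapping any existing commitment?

No — it overlaps Noor

Noor: starts 7:00am before Ravi ends 8:45am, and ends 8:00am after Ravi starts 7:15am → overlap.
Aoife: starts 10:45am at or after Ravi ends 8:45am → clear.
Dmitri: starts 12:45pm at or after Ravi ends 8:45am → clear.
Priya: starts 3:00pm at or after Ravi ends 8:45am → clear.
Rohan: starts 5:45pm at or after Ravi ends 8:45am → clear.
Hannah: starts 6:30pm at or after Ravi ends 8:45am → clear.
Omar: starts 6:45pm at or after Ravi ends 8:45am → clear.
Ravi overlaps Noor.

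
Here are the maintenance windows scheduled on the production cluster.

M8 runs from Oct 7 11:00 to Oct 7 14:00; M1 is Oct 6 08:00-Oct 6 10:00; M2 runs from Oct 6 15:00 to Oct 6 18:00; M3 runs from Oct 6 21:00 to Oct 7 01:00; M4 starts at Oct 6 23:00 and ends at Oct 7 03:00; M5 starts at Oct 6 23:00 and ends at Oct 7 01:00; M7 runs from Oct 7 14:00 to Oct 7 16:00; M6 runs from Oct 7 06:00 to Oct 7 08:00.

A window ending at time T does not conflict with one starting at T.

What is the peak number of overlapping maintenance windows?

Sort all start/end points and keep a running count:
Oct 6 08:00 start M1 → 1
Oct 6 10:00 end M1 → 0
Oct 6 15:00 start M2 → 1
Oct 6 18:00 end M2 → 0
Oct 6 21:00 start M3 → 1
Oct 6 23:00 start M4 → 2
Oct 6 23:00 start M5 → 3
Oct 7 01:00 end M3 → 2
Oct 7 01:00 end M5 → 1
Oct 7 03:00 end M4 → 0
Oct 7 06:00 start M6 → 1
Oct 7 08:00 end M6 → 0
Oct 7 11:00 start M8 → 1
Oct 7 14:00 end M8 → 0
Oct 7 14:00 start M7 → 1
Oct 7 16:00 end M7 → 0
Peak is 3, at Oct 6 23:00 (M3, M4, M5).

3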